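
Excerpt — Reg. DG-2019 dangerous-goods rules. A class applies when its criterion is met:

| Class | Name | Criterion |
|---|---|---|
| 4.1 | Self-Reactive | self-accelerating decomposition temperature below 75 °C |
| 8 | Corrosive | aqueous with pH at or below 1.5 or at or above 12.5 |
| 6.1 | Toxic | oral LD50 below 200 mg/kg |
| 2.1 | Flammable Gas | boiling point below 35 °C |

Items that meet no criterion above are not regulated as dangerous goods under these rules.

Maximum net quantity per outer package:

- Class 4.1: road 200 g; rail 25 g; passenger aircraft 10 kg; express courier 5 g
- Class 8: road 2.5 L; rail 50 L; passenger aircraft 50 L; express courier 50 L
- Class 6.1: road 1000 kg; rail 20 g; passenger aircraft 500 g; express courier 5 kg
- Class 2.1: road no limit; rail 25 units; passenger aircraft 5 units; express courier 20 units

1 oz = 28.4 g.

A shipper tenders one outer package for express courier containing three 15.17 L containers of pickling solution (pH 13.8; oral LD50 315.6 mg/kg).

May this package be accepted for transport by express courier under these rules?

Yes

The pickling solution has pH 13.8, which is ≥ 12.5, so it is Class 8 (Corrosive).
Class 8 quantity: three 15.17 L containers = 45.51 L.
45.51 L is within the express courier limit of 50 L for Class 8.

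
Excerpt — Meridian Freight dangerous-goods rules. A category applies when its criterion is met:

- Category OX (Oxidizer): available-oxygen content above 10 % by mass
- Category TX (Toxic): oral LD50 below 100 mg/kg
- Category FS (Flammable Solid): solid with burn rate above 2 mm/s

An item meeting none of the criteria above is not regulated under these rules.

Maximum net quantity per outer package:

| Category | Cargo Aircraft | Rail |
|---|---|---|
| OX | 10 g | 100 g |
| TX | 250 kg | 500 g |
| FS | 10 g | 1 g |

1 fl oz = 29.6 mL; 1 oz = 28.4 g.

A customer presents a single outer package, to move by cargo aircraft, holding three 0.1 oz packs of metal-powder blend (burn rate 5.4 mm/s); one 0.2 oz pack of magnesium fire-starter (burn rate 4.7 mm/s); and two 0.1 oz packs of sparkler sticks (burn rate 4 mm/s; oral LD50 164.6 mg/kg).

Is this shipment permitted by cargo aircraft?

With burn rate 5.4 mm/s (> 2 mm/s), the metal-powder blend falls in Category FS.
With burn rate 4.7 mm/s (> 2 mm/s), the magnesium fire-starter falls in Category FS.
Sparkler sticks: burn rate 4 mm/s > 2 mm/s → Category FS (Flammable Solid).
Category FS net quantity: (three 0.1 oz packs = 8.52 g) + (one 0.2 oz pack = 5.68 g) + (two 0.1 oz packs = 5.68 g) = 19.88 g.
That exceeds the Category FS cargo aircraft limit of 10 g.

No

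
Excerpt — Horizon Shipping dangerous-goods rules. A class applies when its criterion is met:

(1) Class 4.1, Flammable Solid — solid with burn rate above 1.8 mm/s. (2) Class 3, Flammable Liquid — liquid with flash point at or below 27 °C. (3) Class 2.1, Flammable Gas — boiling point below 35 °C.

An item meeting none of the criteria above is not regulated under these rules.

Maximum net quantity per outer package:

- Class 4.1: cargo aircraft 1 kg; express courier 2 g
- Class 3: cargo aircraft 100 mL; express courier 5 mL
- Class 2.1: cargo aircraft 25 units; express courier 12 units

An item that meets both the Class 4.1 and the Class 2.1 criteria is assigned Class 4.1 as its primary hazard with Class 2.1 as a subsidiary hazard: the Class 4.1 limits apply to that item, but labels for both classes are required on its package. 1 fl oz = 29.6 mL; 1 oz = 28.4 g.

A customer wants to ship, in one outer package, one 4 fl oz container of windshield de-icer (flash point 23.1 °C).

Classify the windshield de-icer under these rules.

Class 3

Windshield de-icer: flash point 23.1 °C ≤ 27 °C → Class 3 (Flammable Liquid).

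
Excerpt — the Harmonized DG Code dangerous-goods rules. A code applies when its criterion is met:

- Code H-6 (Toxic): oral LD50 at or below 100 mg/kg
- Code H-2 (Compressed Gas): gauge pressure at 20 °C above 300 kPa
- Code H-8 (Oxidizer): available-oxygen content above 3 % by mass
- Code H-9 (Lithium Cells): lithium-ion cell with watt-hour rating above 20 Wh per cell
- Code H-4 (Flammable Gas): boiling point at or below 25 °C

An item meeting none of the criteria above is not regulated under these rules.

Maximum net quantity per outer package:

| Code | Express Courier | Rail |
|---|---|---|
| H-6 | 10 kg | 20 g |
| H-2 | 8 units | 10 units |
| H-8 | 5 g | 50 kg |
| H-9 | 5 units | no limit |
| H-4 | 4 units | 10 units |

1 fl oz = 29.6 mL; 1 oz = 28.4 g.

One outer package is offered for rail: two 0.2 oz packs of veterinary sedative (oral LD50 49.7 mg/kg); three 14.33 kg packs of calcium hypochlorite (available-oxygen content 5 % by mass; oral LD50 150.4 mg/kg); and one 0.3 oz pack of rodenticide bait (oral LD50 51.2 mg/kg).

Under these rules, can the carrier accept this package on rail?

Yes

The veterinary sedative has oral LD50 49.7 mg/kg, which is ≤ 100 mg/kg, so it is Code H-6 (Toxic).
Available-oxygen content 5 % by mass meets the Code H-8 criterion (Oxidizer), so the calcium hypochlorite is Code H-8.
With oral LD50 51.2 mg/kg (≤ 100 mg/kg), the rodenticide bait falls in Code H-6.
Total Code H-6: (two 0.2 oz packs = 11.36 g) + (one 0.3 oz pack = 8.52 g) = 19.88 g.
That is within the Code H-6 rail limit of 20 g.
Code H-8 quantity: three 14.33 kg packs = 42.99 kg.
42.99 kg ≤ 50 kg (rail limit, Code H-8) — within limit.
Every hazard code is within its rail limit and no segregation rule is violated.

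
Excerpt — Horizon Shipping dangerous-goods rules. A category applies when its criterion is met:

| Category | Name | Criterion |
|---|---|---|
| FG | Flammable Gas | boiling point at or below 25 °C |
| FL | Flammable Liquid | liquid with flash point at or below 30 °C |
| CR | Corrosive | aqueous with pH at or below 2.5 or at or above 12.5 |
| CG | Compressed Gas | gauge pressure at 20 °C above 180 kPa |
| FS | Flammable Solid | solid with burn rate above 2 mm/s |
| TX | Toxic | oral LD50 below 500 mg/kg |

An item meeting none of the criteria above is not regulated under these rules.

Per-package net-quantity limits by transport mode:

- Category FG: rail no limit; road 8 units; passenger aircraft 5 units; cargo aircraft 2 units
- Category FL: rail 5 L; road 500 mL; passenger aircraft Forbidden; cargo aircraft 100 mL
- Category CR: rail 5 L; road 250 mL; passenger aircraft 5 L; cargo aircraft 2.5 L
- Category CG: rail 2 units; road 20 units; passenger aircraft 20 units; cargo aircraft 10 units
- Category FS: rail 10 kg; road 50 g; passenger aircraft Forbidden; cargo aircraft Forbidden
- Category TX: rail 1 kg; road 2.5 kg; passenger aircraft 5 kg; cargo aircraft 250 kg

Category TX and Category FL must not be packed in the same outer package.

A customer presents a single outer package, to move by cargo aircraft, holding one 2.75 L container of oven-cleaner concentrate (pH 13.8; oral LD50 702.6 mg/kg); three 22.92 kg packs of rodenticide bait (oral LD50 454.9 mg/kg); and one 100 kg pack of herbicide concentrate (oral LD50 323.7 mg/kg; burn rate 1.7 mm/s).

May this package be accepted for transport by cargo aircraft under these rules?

pH 13.8 meets the Category CR criterion (Corrosive), so the oven-cleaner concentrate is Category CR.
With oral LD50 454.9 mg/kg (< 500 mg/kg), the rodenticide bait falls in Category TX.
Oral LD50 323.7 mg/kg meets the Category TX criterion (Toxic), so the herbicide concentrate is Category TX.
Category CR quantity: 2.75 L.
2.75 L > 2.5 L (cargo aircraft limit, Category CR) — over the limit.
Total Category TX: (three 22.92 kg packs = 68.76 kg) + 100 kg = 168.76 kg.
168.76 kg ≤ 250 kg (cargo aircraft limit, Category TX) — within limit.
The segregation rule (Category TX with Category FL) does not apply to Category CR with Category TX.

No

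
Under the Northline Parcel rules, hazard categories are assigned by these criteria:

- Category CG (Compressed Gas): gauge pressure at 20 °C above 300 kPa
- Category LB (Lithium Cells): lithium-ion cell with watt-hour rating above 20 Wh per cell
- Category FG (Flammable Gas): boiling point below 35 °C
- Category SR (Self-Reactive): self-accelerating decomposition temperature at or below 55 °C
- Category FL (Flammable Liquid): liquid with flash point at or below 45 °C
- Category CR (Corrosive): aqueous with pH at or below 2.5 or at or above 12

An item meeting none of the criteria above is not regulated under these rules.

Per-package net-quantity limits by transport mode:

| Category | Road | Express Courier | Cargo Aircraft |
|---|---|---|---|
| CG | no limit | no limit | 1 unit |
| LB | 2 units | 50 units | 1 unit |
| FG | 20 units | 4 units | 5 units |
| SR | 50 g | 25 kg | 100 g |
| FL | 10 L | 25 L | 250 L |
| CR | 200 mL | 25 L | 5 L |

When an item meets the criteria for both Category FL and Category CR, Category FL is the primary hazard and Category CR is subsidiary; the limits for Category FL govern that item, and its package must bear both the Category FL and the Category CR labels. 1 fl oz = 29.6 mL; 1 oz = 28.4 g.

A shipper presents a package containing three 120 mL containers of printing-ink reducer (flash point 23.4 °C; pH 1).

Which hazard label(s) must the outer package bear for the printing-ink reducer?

Flash point 23.4 °C meets the Category FL criterion (Flammable Liquid), so the printing-ink reducer is Category FL.
Printing-ink reducer: pH 1 ≤ 2.5 → Category CR (Corrosive).
By the precedence rule Category FL is primary and Category CR is subsidiary, and that rule requires both labels on the package.

Category CR and FL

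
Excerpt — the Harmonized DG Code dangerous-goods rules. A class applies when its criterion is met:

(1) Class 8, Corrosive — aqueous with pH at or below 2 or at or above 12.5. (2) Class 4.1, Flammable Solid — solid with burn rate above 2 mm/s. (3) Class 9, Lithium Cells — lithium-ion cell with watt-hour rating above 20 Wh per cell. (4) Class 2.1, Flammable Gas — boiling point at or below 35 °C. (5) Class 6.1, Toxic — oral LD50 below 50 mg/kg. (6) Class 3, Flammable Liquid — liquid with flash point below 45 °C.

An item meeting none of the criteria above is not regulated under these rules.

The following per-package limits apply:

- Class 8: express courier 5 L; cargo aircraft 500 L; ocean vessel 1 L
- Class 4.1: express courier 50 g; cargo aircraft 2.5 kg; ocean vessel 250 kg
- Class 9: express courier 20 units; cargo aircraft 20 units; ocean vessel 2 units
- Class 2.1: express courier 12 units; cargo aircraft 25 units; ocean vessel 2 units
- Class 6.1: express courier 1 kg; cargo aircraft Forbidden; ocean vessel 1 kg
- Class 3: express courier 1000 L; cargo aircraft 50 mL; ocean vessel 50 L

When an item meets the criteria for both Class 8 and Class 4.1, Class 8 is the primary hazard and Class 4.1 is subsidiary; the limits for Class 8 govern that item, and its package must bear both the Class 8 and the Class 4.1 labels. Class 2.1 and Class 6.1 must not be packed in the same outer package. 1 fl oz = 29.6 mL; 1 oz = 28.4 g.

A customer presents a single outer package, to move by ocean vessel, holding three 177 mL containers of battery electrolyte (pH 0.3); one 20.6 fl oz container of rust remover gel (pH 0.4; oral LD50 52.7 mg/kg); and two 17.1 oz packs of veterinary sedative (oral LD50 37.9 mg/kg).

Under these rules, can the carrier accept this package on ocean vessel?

No

The battery electrolyte has pH 0.3, which is ≤ 2, so it is Class 8 (Corrosive).
Rust remover gel: pH 0.4 ≤ 2 → Class 8 (Corrosive).
The veterinary sedative has oral LD50 37.9 mg/kg, which is < 50 mg/kg, so it is Class 6.1 (Toxic).
Class 8 net quantity: (three 177 mL containers = 531 mL) + (one 20.6 fl oz container = 609.76 mL) = 1140.76 mL.
That exceeds the Class 8 ocean vessel limit of 1 L.
Class 6.1 quantity: two 17.1 oz packs = 971.28 g.
971.28 g is within the ocean vessel limit of 1 kg for Class 6.1.
The segregation rule (Class 2.1 with Class 6.1) does not apply to Class 8 with Class 6.1.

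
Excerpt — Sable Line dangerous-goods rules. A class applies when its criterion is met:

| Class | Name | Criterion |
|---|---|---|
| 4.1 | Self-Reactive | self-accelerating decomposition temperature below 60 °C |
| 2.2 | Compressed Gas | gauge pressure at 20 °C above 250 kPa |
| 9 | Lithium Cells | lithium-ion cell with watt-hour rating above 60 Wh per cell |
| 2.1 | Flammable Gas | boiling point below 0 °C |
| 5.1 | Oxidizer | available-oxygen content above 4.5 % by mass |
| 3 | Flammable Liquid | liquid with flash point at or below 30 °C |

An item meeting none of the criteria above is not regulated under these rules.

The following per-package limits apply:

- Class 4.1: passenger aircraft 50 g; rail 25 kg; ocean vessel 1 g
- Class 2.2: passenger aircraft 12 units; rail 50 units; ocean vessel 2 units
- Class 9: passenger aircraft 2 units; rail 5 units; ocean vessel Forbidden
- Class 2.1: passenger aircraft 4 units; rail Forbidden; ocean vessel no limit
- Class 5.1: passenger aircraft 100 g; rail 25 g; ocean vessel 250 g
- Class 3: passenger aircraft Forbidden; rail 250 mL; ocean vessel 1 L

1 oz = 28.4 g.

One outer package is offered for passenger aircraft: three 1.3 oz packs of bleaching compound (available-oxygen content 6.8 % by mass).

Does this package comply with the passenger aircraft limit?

No

Bleaching compound: available-oxygen content 6.8 % by mass > 4.5 % by mass → Class 5.1 (Oxidizer).
Class 5.1 quantity: three 1.3 oz packs = 110.76 g.
That exceeds the Class 5.1 passenger aircraft limit of 100 g.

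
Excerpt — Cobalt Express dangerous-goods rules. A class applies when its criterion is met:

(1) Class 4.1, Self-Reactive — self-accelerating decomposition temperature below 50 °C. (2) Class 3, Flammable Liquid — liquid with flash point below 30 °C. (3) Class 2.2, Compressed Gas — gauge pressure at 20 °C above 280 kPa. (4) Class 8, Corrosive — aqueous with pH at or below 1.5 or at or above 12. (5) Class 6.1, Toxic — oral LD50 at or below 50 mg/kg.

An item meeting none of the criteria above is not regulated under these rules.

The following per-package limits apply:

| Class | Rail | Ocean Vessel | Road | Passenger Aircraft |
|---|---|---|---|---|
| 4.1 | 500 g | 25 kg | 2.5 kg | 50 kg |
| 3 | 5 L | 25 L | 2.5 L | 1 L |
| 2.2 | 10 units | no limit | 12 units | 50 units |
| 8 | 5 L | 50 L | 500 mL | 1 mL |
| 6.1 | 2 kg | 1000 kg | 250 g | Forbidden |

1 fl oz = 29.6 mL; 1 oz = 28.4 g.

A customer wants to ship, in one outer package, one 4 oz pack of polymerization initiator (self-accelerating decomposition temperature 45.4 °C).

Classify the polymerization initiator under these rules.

Polymerization initiator: self-accelerating decomposition temperature 45.4 °C < 50 °C → Class 4.1 (Self-Reactive).

Class 4.1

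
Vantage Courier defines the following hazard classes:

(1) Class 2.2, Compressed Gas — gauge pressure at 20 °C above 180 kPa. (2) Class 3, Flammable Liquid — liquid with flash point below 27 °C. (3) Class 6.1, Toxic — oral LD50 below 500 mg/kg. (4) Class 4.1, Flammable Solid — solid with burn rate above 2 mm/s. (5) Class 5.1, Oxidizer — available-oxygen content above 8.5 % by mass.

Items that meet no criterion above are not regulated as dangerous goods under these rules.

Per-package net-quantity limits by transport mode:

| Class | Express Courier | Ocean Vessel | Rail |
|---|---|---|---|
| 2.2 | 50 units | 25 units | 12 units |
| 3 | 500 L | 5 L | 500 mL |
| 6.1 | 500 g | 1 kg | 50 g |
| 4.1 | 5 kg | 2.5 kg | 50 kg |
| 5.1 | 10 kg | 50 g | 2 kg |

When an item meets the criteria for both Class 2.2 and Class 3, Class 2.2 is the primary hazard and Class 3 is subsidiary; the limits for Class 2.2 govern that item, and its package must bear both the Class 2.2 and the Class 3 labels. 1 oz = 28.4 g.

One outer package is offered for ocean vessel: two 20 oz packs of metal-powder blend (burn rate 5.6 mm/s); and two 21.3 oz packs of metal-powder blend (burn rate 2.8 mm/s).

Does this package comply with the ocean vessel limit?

Yes

The metal-powder blend has burn rate 5.6 mm/s, which is > 2 mm/s, so it is Class 4.1 (Flammable Solid).
Burn rate 2.8 mm/s meets the Class 4.1 criterion (Flammable Solid), so the metal-powder blend is Class 4.1.
Total Class 4.1: (two 20 oz packs = 1.136 kg) + (two 21.3 oz packs = 1209.84 g) = 2345.84 g.
2345.84 g is within the ocean vessel limit of 2.5 kg for Class 4.1.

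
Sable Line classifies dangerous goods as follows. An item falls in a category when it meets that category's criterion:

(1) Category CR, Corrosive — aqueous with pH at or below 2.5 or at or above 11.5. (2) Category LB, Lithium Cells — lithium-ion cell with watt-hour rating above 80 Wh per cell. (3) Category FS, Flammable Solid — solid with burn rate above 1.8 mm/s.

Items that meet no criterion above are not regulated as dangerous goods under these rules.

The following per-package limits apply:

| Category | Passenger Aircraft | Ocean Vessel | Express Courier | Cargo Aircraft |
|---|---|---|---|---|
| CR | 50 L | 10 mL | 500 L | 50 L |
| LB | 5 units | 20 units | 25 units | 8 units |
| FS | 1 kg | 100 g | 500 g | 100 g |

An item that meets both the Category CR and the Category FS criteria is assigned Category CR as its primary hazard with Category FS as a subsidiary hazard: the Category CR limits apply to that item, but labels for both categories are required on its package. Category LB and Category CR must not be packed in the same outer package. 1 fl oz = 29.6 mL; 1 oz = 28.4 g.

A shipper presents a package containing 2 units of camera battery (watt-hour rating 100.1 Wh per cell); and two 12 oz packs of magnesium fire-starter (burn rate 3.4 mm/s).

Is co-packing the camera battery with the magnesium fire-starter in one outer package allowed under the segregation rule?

Yes

The camera battery has watt-hour rating 100.1 Wh per cell, which is > 80 Wh per cell, so it is Category LB (Lithium Cells).
Burn rate 3.4 mm/s meets the Category FS criterion (Flammable Solid), so the magnesium fire-starter is Category FS.
No segregation rule bars Category LB with Category FS.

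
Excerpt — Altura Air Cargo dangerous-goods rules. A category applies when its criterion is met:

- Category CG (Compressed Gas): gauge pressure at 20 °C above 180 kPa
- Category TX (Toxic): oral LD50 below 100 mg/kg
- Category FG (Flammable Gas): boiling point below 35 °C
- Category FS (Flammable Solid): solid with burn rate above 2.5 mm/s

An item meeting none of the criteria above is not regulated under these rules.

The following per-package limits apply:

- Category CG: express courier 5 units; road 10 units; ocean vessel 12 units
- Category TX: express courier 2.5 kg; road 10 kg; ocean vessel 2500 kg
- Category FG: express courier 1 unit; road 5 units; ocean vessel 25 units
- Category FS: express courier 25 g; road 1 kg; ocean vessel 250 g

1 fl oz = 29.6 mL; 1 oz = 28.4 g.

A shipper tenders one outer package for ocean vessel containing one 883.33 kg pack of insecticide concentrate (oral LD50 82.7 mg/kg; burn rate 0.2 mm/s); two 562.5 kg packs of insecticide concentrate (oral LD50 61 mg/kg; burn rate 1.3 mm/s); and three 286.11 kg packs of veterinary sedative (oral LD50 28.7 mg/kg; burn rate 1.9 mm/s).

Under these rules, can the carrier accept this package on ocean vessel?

No

With oral LD50 82.7 mg/kg (< 100 mg/kg), the insecticide concentrate falls in Category TX.
Oral LD50 61 mg/kg meets the Category TX criterion (Toxic), so the insecticide concentrate is Category TX.
With oral LD50 28.7 mg/kg (< 100 mg/kg), the veterinary sedative falls in Category TX.
Category TX net quantity: 883.33 kg + (two 562.5 kg packs = 1125 kg) + (three 286.11 kg packs = 858.33 kg) = 2866.66 kg.
2866.66 kg > 2500 kg (ocean vessel limit, Category TX) — over the limit.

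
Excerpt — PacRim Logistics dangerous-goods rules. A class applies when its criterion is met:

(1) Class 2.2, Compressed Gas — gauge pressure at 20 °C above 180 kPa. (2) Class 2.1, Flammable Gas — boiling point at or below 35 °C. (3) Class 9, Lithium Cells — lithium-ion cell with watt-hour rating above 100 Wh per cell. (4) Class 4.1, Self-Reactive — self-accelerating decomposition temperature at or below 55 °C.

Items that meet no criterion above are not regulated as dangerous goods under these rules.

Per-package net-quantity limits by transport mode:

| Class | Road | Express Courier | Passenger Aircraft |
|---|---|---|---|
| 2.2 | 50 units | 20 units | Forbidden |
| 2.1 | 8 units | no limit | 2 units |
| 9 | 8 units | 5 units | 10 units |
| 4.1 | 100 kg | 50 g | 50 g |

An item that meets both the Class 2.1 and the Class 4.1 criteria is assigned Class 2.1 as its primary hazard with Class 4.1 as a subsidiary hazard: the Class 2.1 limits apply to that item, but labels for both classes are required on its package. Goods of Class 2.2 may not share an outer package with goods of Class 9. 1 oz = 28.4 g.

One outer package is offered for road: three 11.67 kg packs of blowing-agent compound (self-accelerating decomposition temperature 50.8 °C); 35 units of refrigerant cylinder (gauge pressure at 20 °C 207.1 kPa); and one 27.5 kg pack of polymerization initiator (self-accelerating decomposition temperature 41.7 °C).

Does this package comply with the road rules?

Yes

Self-accelerating decomposition temperature 50.8 °C meets the Class 4.1 criterion (Self-Reactive), so the blowing-agent compound is Class 4.1.
Gauge pressure at 20 °C 207.1 kPa meets the Class 2.2 criterion (Compressed Gas), so the refrigerant cylinder is Class 2.2.
With self-accelerating decomposition temperature 41.7 °C (≤ 55 °C), the polymerization initiator falls in Class 4.1.
Class 2.2 quantity: 35 units.
35 units ≤ 50 units (road limit, Class 2.2) — within limit.
Class 4.1 net quantity: (three 11.67 kg packs = 35.01 kg) + 27.5 kg = 62.51 kg.
62.51 kg is within the road limit of 100 kg for Class 4.1.
The segregation rule (Class 2.2 with Class 9) does not apply to Class 2.2 with Class 4.1.
Every hazard class is within its road limit and no segregation rule is violated.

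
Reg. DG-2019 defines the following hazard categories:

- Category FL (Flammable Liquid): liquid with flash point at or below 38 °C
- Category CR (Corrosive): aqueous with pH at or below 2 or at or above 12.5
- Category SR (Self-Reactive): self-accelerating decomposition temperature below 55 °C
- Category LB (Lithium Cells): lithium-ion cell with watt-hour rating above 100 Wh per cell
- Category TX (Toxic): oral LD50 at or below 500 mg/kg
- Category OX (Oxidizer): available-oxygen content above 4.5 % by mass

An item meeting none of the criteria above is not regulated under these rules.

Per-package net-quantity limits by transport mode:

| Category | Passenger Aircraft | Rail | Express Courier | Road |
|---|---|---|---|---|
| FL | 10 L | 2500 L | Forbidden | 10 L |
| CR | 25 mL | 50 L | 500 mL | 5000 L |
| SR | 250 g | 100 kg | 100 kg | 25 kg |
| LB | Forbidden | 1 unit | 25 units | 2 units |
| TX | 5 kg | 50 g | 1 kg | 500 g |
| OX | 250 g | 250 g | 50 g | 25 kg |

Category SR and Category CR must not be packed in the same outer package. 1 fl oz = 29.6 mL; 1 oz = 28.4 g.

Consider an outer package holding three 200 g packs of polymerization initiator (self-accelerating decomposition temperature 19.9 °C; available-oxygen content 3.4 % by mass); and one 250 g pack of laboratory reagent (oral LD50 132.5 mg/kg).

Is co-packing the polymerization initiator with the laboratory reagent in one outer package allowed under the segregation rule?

Yes

Polymerization initiator: self-accelerating decomposition temperature 19.9 °C < 55 °C → Category SR (Self-Reactive).
The laboratory reagent has oral LD50 132.5 mg/kg, which is ≤ 500 mg/kg, so it is Category TX (Toxic).
No segregation rule bars Category SR with Category TX.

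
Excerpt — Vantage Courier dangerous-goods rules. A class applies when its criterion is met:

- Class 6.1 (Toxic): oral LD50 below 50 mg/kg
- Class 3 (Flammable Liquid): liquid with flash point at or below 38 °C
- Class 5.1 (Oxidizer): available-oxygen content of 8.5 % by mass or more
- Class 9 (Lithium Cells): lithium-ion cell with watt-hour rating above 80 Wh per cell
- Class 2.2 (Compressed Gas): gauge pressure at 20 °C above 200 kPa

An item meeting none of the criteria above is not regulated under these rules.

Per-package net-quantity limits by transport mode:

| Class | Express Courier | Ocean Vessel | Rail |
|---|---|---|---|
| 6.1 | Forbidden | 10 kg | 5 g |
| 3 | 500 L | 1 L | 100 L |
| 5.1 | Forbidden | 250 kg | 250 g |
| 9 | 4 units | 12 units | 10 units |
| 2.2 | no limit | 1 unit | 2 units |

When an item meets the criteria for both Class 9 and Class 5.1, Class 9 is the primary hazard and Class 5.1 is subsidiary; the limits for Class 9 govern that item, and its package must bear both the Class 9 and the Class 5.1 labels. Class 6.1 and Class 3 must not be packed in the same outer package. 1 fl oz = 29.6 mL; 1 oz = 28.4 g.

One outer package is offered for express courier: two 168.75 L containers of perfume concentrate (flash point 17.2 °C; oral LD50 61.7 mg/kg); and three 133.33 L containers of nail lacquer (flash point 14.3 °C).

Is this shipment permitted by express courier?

No

The perfume concentrate has flash point 17.2 °C, which is ≤ 38 °C, so it is Class 3 (Flammable Liquid).
With flash point 14.3 °C (≤ 38 °C), the nail lacquer falls in Class 3.
Class 3 net quantity: (two 168.75 L containers = 337.5 L) + (three 133.33 L containers = 399.99 L) = 737.49 L.
737.49 L exceeds the express courier limit of 500 L for Class 3.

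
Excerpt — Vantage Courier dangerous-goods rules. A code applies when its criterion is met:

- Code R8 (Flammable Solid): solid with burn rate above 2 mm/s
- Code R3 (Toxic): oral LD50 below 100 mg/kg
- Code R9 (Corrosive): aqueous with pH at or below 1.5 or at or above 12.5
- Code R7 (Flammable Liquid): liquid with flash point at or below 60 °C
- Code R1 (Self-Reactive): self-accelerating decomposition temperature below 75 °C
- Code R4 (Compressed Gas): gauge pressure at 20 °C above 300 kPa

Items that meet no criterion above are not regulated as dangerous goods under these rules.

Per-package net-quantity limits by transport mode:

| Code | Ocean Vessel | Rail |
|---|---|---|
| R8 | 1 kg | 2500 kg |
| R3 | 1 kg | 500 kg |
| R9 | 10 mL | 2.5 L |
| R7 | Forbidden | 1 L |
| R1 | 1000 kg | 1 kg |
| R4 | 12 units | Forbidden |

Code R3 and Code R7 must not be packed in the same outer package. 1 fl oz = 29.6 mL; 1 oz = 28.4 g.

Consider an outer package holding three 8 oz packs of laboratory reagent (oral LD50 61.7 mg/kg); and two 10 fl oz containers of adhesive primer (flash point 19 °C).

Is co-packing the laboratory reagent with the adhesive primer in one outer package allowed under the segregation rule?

No

The laboratory reagent has oral LD50 61.7 mg/kg, which is < 100 mg/kg, so it is Code R3 (Toxic).
The adhesive primer has flash point 19 °C, which is ≤ 60 °C, so it is Code R7 (Flammable Liquid).
Code R3 and Code R7 may not share an outer package.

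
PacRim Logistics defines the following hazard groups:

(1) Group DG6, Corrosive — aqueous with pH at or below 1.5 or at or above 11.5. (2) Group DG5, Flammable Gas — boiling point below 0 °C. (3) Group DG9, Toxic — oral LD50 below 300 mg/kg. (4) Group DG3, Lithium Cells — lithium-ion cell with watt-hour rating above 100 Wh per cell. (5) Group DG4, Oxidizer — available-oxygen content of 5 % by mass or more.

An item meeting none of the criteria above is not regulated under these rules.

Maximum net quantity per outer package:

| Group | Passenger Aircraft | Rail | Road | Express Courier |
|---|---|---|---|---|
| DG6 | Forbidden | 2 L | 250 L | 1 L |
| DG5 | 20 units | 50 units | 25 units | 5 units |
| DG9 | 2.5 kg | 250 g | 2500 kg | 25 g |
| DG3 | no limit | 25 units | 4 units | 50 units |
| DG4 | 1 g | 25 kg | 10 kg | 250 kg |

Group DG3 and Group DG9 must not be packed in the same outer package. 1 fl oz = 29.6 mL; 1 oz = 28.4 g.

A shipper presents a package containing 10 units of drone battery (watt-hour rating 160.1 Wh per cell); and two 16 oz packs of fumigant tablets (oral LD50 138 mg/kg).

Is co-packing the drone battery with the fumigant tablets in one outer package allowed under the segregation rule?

Watt-hour rating 160.1 Wh per cell meets the Group DG3 criterion (Lithium Cells), so the drone battery is Group DG3.
The fumigant tablets have oral LD50 138 mg/kg, which is < 300 mg/kg, so they are Group DG9 (Toxic).
Group DG3 and Group DG9 may not share an outer package.

No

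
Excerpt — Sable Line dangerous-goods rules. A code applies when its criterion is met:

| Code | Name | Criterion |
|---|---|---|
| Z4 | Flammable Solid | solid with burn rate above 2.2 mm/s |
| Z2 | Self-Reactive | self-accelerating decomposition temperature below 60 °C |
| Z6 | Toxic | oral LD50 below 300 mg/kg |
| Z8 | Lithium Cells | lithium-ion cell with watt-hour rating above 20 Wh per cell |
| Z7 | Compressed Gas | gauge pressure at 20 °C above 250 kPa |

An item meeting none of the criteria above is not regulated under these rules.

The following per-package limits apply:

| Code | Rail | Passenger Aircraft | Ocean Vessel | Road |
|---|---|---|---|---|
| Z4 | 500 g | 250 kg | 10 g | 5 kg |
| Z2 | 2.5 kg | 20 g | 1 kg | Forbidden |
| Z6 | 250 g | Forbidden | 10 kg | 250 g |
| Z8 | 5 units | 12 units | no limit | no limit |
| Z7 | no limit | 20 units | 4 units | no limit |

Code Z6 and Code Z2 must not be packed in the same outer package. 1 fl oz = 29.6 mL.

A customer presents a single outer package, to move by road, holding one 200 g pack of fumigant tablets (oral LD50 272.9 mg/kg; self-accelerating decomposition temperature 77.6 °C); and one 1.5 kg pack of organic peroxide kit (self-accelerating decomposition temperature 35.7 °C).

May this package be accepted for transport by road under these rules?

With oral LD50 272.9 mg/kg (< 300 mg/kg), the fumigant tablets fall in Code Z6.
With self-accelerating decomposition temperature 35.7 °C (< 60 °C), the organic peroxide kit falls in Code Z2.
Code Z6 quantity: 200 g.
That is within the Code Z6 road limit of 250 g.
Code Z2 quantity: 1.5 kg.
Code Z2 is Forbidden by road.
Code Z6 and Code Z2 may not share an outer package.

No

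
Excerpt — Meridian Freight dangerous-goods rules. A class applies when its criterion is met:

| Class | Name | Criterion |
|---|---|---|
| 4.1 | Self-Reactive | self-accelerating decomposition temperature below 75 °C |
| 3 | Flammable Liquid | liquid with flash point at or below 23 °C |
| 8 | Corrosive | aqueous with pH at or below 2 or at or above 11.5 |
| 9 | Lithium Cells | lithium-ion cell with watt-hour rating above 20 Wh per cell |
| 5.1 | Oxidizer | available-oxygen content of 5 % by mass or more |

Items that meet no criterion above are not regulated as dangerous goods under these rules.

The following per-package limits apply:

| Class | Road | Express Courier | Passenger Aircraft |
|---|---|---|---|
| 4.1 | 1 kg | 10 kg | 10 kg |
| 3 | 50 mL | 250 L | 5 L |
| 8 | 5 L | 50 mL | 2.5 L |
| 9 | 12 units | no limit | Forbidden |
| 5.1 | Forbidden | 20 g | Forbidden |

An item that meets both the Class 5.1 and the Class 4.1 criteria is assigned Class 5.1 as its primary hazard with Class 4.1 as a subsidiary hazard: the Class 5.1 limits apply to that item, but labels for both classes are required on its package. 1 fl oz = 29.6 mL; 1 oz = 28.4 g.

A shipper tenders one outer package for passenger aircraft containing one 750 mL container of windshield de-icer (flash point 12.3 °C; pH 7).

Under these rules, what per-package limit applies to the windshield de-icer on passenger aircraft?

Flash point 12.3 °C meets the Class 3 criterion (Flammable Liquid), so the windshield de-icer is Class 3.
The passenger aircraft limit for Class 3 is 5 L.

5 L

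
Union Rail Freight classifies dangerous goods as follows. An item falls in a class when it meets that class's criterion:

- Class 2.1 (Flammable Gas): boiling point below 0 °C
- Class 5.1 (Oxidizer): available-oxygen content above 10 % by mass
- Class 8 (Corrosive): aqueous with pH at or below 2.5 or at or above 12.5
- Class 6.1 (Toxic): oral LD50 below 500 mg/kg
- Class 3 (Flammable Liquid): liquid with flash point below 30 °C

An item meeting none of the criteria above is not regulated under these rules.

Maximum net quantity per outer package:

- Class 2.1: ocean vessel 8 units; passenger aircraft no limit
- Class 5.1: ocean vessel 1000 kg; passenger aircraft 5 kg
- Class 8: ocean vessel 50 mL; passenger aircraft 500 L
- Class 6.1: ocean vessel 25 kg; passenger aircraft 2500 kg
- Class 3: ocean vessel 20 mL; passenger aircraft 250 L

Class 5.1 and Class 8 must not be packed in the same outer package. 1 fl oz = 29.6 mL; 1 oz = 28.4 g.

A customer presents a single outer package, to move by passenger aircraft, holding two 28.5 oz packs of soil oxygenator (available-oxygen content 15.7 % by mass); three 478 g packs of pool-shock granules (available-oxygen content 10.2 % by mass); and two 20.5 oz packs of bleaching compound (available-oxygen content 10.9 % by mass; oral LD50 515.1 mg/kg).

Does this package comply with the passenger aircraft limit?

The soil oxygenator has available-oxygen content 15.7 % by mass, which is > 10 % by mass, so it is Class 5.1 (Oxidizer).
The pool-shock granules have available-oxygen content 10.2 % by mass, which is > 10 % by mass, so they are Class 5.1 (Oxidizer).
Available-oxygen content 10.9 % by mass meets the Class 5.1 criterion (Oxidizer), so the bleaching compound is Class 5.1.
Class 5.1 net quantity: (two 28.5 oz packs = 1618.8 g) + (three 478 g packs = 1.434 kg) + (two 20.5 oz packs = 1164.4 g) = 4217.2 g.
4217.2 g ≤ 5 kg (passenger aircraft limit, Class 5.1) — within limit.

Yes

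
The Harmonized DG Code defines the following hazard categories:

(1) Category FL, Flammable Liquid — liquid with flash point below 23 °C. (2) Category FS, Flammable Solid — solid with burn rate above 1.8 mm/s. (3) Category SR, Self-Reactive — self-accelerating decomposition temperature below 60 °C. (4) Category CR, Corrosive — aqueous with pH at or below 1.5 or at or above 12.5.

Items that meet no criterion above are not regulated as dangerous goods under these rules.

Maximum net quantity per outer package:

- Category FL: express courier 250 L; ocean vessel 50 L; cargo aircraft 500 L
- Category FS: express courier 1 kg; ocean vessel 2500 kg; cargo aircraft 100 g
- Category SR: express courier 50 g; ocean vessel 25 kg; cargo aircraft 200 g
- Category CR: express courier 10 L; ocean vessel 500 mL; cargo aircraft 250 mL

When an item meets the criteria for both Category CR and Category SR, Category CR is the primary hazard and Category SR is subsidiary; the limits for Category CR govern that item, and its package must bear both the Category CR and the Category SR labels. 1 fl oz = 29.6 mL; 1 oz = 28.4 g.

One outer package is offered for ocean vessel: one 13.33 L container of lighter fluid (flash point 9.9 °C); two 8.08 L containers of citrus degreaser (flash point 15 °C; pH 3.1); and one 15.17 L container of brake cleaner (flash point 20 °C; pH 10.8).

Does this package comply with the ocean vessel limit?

Yes

The lighter fluid has flash point 9.9 °C, which is < 23 °C, so it is Category FL (Flammable Liquid).
Flash point 15 °C meets the Category FL criterion (Flammable Liquid), so the citrus degreaser is Category FL.
Brake cleaner: flash point 20 °C < 23 °C → Category FL (Flammable Liquid).
Category FL net quantity: 13.33 L + (two 8.08 L containers = 16.16 L) + 15.17 L = 44.66 L.
44.66 L is within the ocean vessel limit of 50 L for Category FL.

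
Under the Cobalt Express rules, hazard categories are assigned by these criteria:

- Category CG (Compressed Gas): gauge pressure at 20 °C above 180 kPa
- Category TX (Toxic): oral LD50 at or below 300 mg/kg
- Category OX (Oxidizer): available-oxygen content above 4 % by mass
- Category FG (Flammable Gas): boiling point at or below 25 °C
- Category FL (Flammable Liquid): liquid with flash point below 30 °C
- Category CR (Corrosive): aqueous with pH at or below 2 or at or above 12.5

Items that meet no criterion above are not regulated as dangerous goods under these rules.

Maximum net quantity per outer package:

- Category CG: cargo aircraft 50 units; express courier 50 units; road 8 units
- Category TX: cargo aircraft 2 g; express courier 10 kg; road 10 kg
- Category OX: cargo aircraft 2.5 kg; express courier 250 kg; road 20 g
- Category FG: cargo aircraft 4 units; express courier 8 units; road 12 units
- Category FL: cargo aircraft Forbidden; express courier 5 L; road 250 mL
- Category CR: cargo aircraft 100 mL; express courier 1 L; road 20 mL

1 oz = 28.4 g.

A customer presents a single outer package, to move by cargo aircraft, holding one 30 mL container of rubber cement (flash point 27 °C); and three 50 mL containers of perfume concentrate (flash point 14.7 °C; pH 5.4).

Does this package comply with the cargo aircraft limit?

No

With flash point 27 °C (< 30 °C), the rubber cement falls in Category FL.
With flash point 14.7 °C (< 30 °C), the perfume concentrate falls in Category FL.
Category FL net quantity: 30 mL + (three 50 mL containers = 150 mL) = 180 mL.
By cargo aircraft, Category FL is Forbidden regardless of quantity.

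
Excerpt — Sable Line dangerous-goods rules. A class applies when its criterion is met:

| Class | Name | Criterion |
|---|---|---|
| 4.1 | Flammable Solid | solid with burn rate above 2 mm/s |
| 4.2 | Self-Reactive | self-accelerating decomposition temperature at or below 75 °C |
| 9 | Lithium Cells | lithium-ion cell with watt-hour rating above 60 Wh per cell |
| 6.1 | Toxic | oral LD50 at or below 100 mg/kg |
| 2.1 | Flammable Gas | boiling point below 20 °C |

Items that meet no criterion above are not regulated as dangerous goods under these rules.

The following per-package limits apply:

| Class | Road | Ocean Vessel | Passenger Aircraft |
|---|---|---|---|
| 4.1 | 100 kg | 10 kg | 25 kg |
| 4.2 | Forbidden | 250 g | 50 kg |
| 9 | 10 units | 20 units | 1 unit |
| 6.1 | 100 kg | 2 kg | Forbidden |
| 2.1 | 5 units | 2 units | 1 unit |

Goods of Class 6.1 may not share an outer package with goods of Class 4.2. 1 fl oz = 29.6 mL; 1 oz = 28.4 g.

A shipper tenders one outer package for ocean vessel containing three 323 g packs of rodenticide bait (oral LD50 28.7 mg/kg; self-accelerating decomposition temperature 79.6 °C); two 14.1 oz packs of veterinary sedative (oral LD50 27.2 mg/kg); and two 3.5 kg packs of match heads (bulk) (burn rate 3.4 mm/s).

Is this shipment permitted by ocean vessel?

Yes

With oral LD50 28.7 mg/kg (≤ 100 mg/kg), the rodenticide bait falls in Class 6.1.
Veterinary sedative: oral LD50 27.2 mg/kg ≤ 100 mg/kg → Class 6.1 (Toxic).
Burn rate 3.4 mm/s meets the Class 4.1 criterion (Flammable Solid), so the match heads (bulk) are Class 4.1.
Class 6.1 net quantity: (three 323 g packs = 969 g) + (two 14.1 oz packs = 800.88 g) = 1769.88 g.
1769.88 g ≤ 2 kg (ocean vessel limit, Class 6.1) — within limit.
Class 4.1 quantity: two 3.5 kg packs = 7 kg.
7 kg is within the ocean vessel limit of 10 kg for Class 4.1.
The segregation rule (Class 6.1 with Class 4.2) does not apply to Class 6.1 with Class 4.1.
Every hazard class is within its ocean vessel limit and no segregation rule is violated.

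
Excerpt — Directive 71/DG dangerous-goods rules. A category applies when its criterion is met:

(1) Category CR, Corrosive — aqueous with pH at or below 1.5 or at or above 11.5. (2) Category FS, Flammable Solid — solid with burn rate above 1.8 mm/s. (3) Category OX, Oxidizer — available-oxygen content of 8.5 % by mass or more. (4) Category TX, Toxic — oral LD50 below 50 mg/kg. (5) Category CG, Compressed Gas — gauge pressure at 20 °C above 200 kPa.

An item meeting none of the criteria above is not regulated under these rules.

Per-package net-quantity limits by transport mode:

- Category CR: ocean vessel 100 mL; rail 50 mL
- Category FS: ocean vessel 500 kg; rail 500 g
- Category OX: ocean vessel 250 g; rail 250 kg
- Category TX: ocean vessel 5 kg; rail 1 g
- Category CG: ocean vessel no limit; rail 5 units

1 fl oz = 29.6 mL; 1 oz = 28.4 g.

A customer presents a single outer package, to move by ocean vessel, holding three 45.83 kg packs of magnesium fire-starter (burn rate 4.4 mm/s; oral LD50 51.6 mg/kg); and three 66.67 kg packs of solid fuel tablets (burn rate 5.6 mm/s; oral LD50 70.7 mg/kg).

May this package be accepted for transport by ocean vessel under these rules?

Yes

Magnesium fire-starter: burn rate 4.4 mm/s > 1.8 mm/s → Category FS (Flammable Solid).
With burn rate 5.6 mm/s (> 1.8 mm/s), the solid fuel tablets fall in Category FS.
Total Category FS: (three 45.83 kg packs = 137.49 kg) + (three 66.67 kg packs = 200.01 kg) = 337.5 kg.
337.5 kg ≤ 500 kg (ocean vessel limit, Category FS) — within limit.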